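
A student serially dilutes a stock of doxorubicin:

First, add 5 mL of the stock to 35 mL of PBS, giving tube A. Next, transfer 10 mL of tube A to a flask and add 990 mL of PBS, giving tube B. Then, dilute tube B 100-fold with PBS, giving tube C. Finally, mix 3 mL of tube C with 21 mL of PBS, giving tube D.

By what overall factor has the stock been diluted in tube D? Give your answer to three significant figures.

Step 1: 5 mL + 35 mL = 40 mL total → factor 40/5 = 8
Step 2: 10 mL + 990 mL = 1000 mL total → factor 1000/10 = 100
Step 3: 100-fold → factor 100
Step 4: 3 mL + 21 mL = 24 mL total → factor 24/3 = 8
Overall dilution factor = 8 × 100 × 100 × 8 = 6.4 × 10^5

6.40 × 10^5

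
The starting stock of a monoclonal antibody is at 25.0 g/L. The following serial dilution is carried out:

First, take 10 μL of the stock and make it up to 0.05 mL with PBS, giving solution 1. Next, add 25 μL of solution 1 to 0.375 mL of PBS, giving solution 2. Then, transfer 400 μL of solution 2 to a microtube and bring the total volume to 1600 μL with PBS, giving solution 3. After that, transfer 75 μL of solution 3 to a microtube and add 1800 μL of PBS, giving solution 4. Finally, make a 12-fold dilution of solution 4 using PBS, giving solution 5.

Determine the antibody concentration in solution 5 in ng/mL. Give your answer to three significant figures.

Step 1: 10 μL brought to 0.05 mL → factor 50/10 = 5
Step 2: 25 μL + 0.375 mL = 400 μL total → factor 400/25 = 16
Step 3: 400 μL brought to 1600 μL → factor 1600/400 = 4
Step 4: 75 μL + 1800 μL = 1875 μL total → factor 1875/75 = 25
Step 5: 12-fold → factor 12
Overall dilution factor = 5 × 16 × 4 × 25 × 12 = 96000
Final = 25.0 g/L / 96000 = 0.0002604 g/L = 260 ng/mL

260 ng/mL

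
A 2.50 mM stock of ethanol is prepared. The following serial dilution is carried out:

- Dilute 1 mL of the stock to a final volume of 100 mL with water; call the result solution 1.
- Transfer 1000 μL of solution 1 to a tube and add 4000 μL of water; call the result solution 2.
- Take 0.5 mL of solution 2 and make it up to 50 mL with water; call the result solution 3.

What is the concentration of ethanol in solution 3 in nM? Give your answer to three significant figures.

Step 1: 1 mL brought to 100 mL → factor 100/1 = 100
Step 2: 1000 μL + 4000 μL = 5000 μL total → factor 5000/1000 = 5
Step 3: 0.5 mL brought to 50 mL → factor 50/0.5 = 100
Overall dilution factor = 100 × 5 × 100 = 50000
Final = 2.50 mM / 50000 = 5.000 × 10^-5 mM = 50.0 nM

50.0 nM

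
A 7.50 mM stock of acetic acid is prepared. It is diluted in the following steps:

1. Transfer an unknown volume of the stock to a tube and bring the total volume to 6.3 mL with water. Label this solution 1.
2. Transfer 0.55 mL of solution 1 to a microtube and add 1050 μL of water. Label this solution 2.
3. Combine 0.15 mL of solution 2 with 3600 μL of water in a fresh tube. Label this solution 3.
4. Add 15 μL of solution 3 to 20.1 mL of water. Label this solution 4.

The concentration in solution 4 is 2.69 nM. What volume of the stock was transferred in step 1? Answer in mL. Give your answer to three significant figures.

Step 1: v brought to 6.3 mL → factor = 6.3 mL/v
Step 2: 0.55 mL + 1050 μL = 1.6 mL total → factor 1.6/0.55 = 2.9091
Step 3: 0.15 mL + 3600 μL = 3.75 mL total → factor 3.75/0.15 = 25
Step 4: 15 μL + 20.1 mL = 20115 μL total → factor 20115/15 = 1341
Product of known-step factors = 97527
Overall factor = 7.50 mM / (2.69 nM) = 2.7881 × 10^6
Step-1 factor = 2.7881 × 10^6 / 97527 = 28.588
v = 6.3 mL / 28.588 = 0.220 mL

0.220 mL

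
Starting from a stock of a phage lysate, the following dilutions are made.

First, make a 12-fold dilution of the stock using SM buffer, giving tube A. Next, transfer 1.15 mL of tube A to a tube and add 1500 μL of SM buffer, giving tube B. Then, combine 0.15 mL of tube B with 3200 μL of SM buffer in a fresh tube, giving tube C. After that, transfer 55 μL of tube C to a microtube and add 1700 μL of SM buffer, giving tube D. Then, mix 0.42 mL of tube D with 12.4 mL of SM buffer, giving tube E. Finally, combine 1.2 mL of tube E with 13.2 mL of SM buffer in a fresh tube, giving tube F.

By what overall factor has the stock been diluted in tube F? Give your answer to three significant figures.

7.22 × 10^6

Step 1: 12-fold → factor 12
Step 2: 1.15 mL + 1500 μL = 2.65 mL total → factor 2.65/1.15 = 2.3043
Step 3: 0.15 mL + 3200 μL = 3.35 mL total → factor 3.35/0.15 = 22.333
Step 4: 55 μL + 1700 μL = 1755 μL total → factor 1755/55 = 31.909
Step 5: 0.42 mL + 12.4 mL = 12.82 mL total → factor 12.82/0.42 = 30.524
Step 6: 1.2 mL + 13.2 mL = 14.4 mL total → factor 14.4/1.2 = 12
Overall dilution factor = 12 × 2.3043 × 22.333 × 31.909 × 30.524 × 12 = 7.218 × 10^6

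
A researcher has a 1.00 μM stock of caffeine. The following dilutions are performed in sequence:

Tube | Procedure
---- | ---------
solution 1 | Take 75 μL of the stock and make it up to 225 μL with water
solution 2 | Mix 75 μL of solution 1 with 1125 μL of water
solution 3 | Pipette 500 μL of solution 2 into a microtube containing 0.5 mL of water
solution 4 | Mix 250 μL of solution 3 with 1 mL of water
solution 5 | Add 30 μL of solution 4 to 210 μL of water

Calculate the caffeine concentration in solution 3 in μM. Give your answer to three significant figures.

0.0104 μM

Step 1: 75 μL brought to 225 μL → factor 225/75 = 3
Step 2: 75 μL + 1125 μL = 1200 μL total → factor 1200/75 = 16
Step 3: 500 μL + 0.5 mL = 1000 μL total → factor 1000/500 = 2
Dilution factor through solution 3 = 3 × 16 × 2 = 96
[solution 3] = 1.00 μM / 96 = 0.0104 μM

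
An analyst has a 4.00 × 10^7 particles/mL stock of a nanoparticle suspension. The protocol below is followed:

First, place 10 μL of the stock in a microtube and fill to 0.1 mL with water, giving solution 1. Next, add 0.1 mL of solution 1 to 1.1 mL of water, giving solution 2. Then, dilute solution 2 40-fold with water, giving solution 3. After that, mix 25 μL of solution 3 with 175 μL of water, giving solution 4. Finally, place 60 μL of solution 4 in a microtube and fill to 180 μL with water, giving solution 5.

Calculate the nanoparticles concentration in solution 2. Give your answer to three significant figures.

Step 1: 10 μL brought to 0.1 mL → factor 100/10 = 10
Step 2: 0.1 mL + 1.1 mL = 1.2 mL total → factor 1.2/0.1 = 12
Dilution factor through solution 2 = 10 × 12 = 120
[solution 2] = 4.00 × 10^7 particles/mL / 120 = 3.33 × 10^5 particles/mL

3.33 × 10^5 particles/mL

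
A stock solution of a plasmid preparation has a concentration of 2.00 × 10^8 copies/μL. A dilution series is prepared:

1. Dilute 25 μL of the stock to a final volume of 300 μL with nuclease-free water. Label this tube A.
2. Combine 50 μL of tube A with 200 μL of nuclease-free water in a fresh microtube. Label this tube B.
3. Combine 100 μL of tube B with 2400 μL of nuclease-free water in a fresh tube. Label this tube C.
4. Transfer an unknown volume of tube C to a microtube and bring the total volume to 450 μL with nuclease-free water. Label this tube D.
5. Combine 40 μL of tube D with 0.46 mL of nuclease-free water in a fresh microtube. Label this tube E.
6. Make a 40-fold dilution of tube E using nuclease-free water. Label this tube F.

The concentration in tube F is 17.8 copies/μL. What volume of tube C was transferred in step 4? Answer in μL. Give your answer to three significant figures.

30.0 μL

Step 1: 25 μL brought to 300 μL → factor 300/25 = 12
Step 2: 50 μL + 200 μL = 250 μL total → factor 250/50 = 5
Step 3: 100 μL + 2400 μL = 2500 μL total → factor 2500/100 = 25
Step 4: v brought to 450 μL → factor = 450 μL/v
Step 5: 40 μL + 0.46 mL = 500 μL total → factor 500/40 = 12.5
Step 6: 40-fold → factor 40
Product of known-step factors = 7.5 × 10^5
Overall factor = 2.00 × 10^8 copies/μL / (17.8 copies/μL) = 1.1236 × 10^7
Step-4 factor = 1.1236 × 10^7 / 7.5 × 10^5 = 14.981
v = 450 μL / 14.981 = 30.0 μL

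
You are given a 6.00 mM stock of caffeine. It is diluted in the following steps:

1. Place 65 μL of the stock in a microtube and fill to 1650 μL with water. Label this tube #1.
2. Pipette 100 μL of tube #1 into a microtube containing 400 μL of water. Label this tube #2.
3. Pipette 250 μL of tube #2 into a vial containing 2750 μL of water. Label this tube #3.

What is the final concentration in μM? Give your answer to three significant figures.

3.94 μM

Step 1: 65 μL brought to 1650 μL → factor 1650/65 = 25.385
Step 2: 100 μL + 400 μL = 500 μL total → factor 500/100 = 5
Step 3: 250 μL + 2750 μL = 3000 μL total → factor 3000/250 = 12
Overall dilution factor = 25.385 × 5 × 12 = 1523.1
Final = 6.00 mM / 1523.1 = 0.003939 mM = 3.94 μM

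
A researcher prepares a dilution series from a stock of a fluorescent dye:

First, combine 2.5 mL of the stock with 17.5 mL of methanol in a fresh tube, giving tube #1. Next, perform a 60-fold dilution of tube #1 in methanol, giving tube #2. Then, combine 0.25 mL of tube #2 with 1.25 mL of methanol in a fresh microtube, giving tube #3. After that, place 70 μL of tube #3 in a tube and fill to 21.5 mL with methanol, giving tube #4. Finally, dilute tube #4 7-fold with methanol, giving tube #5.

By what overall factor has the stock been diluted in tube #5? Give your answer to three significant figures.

Step 1: 2.5 mL + 17.5 mL = 20 mL total → factor 20/2.5 = 8
Step 2: 60-fold → factor 60
Step 3: 0.25 mL + 1.25 mL = 1.5 mL total → factor 1.5/0.25 = 6
Step 4: 70 μL brought to 21.5 mL → factor 21500/70 = 307.14
Step 5: 7-fold → factor 7
Overall dilution factor = 8 × 60 × 6 × 307.14 × 7 = 6.192 × 10^6

6.19 × 10^6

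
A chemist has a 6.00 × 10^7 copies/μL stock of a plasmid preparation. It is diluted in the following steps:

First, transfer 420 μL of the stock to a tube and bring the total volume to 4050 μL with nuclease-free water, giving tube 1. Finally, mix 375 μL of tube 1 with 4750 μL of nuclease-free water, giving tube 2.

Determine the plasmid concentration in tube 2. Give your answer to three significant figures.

Step 1: 420 μL brought to 4050 μL → factor 4050/420 = 9.6429
Step 2: 375 μL + 4750 μL = 5125 μL total → factor 5125/375 = 13.667
Overall dilution factor = 9.6429 × 13.667 = 131.79
Final = 6.00 × 10^7 copies/μL / 131.79 = 4.55 × 10^5 copies/μL

4.55 × 10^5 copies/μL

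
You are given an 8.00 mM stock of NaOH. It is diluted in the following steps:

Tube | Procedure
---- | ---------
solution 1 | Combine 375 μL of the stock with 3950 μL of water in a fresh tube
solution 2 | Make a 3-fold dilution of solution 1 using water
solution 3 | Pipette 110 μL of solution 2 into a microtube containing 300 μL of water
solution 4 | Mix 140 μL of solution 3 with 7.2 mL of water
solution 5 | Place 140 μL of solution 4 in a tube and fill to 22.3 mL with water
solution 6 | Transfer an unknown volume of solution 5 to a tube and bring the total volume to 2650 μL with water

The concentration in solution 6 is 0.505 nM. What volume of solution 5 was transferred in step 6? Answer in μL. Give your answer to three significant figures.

180 μL

Step 1: 375 μL + 3950 μL = 4325 μL total → factor 4325/375 = 11.533
Step 2: 3-fold → factor 3
Step 3: 110 μL + 300 μL = 410 μL total → factor 410/110 = 3.7273
Step 4: 140 μL + 7.2 mL = 7340 μL total → factor 7340/140 = 52.429
Step 5: 140 μL brought to 22.3 mL → factor 22300/140 = 159.29
Step 6: v brought to 2650 μL → factor = 2650 μL/v
Product of known-step factors = 1.077 × 10^6
Overall factor = 8.00 mM / (0.505 nM) = 1.5842 × 10^7
Step-6 factor = 1.5842 × 10^7 / 1.077 × 10^6 = 14.709
v = 2650 μL / 14.709 = 180 μL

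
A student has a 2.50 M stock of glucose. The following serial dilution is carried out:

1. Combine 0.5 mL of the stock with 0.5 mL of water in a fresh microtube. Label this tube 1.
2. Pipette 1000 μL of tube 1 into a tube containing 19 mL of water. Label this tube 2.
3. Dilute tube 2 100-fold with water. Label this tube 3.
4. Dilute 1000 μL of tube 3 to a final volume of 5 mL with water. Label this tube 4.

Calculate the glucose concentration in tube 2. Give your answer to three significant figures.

Step 1: 0.5 mL + 0.5 mL = 1 mL total → factor 1/0.5 = 2
Step 2: 1000 μL + 19 mL = 20000 μL total → factor 20000/1000 = 20
Dilution factor through tube 2 = 2 × 20 = 40
[tube 2] = 2.50 M / 40 = 0.0625 M

0.0625 M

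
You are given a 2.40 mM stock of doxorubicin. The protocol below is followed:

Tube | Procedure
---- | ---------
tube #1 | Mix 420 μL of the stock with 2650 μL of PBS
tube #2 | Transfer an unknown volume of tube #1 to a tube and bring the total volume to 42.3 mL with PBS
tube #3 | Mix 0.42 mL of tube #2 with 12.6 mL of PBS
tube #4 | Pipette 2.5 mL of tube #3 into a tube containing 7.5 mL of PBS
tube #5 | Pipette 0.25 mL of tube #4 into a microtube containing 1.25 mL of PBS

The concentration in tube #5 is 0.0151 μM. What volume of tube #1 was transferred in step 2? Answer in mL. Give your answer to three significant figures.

Step 1: 420 μL + 2650 μL = 3070 μL total → factor 3070/420 = 7.3095
Step 2: v brought to 42.3 mL → factor = 42.3 mL/v
Step 3: 0.42 mL + 12.6 mL = 13.02 mL total → factor 13.02/0.42 = 31
Step 4: 2.5 mL + 7.5 mL = 10 mL total → factor 10/2.5 = 4
Step 5: 0.25 mL + 1.25 mL = 1.5 mL total → factor 1.5/0.25 = 6
Product of known-step factors = 5438.3
Overall factor = 2.40 mM / (0.0151 μM) = 1.5894 × 10^5
Step-2 factor = 1.5894 × 10^5 / 5438.3 = 29.226
v = 42.3 mL / 29.226 = 1.45 mL

1.45 mL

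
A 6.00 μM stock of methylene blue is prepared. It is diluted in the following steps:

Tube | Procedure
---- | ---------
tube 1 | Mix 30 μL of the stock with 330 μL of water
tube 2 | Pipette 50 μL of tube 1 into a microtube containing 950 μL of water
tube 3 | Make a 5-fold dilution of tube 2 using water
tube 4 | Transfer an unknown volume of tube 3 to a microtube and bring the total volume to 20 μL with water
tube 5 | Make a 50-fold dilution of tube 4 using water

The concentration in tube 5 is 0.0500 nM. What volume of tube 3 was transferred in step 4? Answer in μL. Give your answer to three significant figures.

Step 1: 30 μL + 330 μL = 360 μL total → factor 360/30 = 12
Step 2: 50 μL + 950 μL = 1000 μL total → factor 1000/50 = 20
Step 3: 5-fold → factor 5
Step 4: v brought to 20 μL → factor = 20 μL/v
Step 5: 50-fold → factor 50
Product of known-step factors = 60000
Overall factor = 6.00 μM / (0.0500 nM) = 1.2 × 10^5
Step-4 factor = 1.2 × 10^5 / 60000 = 2
v = 20 μL / 2 = 10.0 μL

10.0 μL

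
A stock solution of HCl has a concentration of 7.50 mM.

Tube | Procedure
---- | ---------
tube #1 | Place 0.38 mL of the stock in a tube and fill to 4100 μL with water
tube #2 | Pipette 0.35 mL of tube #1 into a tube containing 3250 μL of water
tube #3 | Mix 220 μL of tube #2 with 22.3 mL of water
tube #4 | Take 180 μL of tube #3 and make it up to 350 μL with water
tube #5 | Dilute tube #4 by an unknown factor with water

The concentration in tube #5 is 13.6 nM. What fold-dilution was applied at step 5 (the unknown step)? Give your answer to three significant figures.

25.0-fold

Step 1: 0.38 mL brought to 4100 μL → factor 4.1/0.38 = 10.789
Step 2: 0.35 mL + 3250 μL = 3.6 mL total → factor 3.6/0.35 = 10.286
Step 3: 220 μL + 22.3 mL = 22520 μL total → factor 22520/220 = 102.36
Step 4: 180 μL brought to 350 μL → factor 350/180 = 1.9444
Step 5: unknown factor x
Product of known-step factors = 22089
Overall factor = 7.50 mM / (13.6 nM) = 5.5147 × 10^5
x = 5.5147 × 10^5 / 22089 = 25.0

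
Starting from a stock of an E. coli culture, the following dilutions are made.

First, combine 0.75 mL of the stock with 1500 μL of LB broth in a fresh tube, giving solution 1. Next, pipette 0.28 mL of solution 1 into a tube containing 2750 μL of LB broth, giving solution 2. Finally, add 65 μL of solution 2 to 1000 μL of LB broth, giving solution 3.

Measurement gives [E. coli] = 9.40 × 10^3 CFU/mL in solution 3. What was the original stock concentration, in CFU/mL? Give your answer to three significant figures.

Step 1: 0.75 mL + 1500 μL = 2.25 mL total → factor 2.25/0.75 = 3
Step 2: 0.28 mL + 2750 μL = 3.03 mL total → factor 3.03/0.28 = 10.821
Step 3: 65 μL + 1000 μL = 1065 μL total → factor 1065/65 = 16.385
Overall dilution factor = 3 × 10.821 × 16.385 = 531.91
Stock = 9.40 × 10^3 CFU/mL × 531.91 = 5.00 × 10^6 CFU/mL

5.00 × 10^6 CFU/mL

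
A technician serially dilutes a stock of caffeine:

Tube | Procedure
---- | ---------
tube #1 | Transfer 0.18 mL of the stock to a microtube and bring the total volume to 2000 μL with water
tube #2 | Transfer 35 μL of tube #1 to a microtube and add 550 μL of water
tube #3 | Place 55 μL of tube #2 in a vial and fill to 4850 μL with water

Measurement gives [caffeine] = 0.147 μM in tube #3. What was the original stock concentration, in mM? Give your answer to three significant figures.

2.41 mM

Step 1: 0.18 mL brought to 2000 μL → factor 2/0.18 = 11.111
Step 2: 35 μL + 550 μL = 585 μL total → factor 585/35 = 16.714
Step 3: 55 μL brought to 4850 μL → factor 4850/55 = 88.182
Overall dilution factor = 11.111 × 16.714 × 88.182 = 16377
Stock = 0.147 μM × 16377 = 2407 μM = 2.41 mM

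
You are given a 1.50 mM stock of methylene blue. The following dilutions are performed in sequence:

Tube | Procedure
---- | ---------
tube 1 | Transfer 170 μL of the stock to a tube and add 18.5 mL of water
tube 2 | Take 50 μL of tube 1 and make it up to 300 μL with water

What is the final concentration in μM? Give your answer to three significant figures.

Step 1: 170 μL + 18.5 mL = 18670 μL total → factor 18670/170 = 109.82
Step 2: 50 μL brought to 300 μL → factor 300/50 = 6
Overall dilution factor = 109.82 × 6 = 658.94
Final = 1.50 mM / 658.94 = 0.002276 mM = 2.28 μM

2.28 μM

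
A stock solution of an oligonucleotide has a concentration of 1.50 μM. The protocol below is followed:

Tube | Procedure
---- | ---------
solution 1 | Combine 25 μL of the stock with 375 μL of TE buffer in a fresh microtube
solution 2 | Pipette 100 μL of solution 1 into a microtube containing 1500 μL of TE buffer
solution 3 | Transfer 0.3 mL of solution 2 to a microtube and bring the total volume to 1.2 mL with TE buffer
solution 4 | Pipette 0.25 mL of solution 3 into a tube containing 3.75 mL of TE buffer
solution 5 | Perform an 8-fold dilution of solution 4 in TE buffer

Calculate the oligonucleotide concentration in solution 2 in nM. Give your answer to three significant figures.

Step 1: 25 μL + 375 μL = 400 μL total → factor 400/25 = 16
Step 2: 100 μL + 1500 μL = 1600 μL total → factor 1600/100 = 16
Dilution factor through solution 2 = 16 × 16 = 256
[solution 2] = 1.50 μM / 256 = 0.005859 μM = 5.86 nM

5.86 nM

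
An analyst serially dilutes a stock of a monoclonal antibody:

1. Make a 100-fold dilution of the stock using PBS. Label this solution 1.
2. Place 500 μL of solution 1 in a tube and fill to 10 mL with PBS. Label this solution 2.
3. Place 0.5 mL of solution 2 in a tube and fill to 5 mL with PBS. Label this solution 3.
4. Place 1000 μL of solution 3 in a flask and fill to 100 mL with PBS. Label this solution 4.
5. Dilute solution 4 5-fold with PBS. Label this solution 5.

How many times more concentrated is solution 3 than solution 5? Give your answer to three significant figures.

500

Step 1: 100-fold → factor 100
Step 2: 500 μL brought to 10 mL → factor 10000/500 = 20
Step 3: 0.5 mL brought to 5 mL → factor 5/0.5 = 10
Step 4: 1000 μL brought to 100 mL → factor 1 × 10^5/1000 = 100
Step 5: 5-fold → factor 5
Dilution factor to solution 3 = 20000; to solution 5 = 1 × 10^7
[solution 3]/[solution 5] = (factor to solution 5)/(factor to solution 3) = 1 × 10^7/20000 = 500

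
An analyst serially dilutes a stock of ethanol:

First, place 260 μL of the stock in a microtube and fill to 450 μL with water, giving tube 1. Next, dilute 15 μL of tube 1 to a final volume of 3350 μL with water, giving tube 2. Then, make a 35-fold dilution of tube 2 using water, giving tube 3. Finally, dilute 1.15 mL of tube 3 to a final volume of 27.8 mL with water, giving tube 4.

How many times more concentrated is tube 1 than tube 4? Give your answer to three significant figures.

Step 1: 260 μL brought to 450 μL → factor 450/260 = 1.7308
Step 2: 15 μL brought to 3350 μL → factor 3350/15 = 223.33
Step 3: 35-fold → factor 35
Step 4: 1.15 mL brought to 27.8 mL → factor 27.8/1.15 = 24.174
Dilution factor to tube 1 = 1.7308; to tube 4 = 3.2705 × 10^5
[tube 1]/[tube 4] = (factor to tube 4)/(factor to tube 1) = 3.2705 × 10^5/1.7308 = 1.89 × 10^5

1.89 × 10^5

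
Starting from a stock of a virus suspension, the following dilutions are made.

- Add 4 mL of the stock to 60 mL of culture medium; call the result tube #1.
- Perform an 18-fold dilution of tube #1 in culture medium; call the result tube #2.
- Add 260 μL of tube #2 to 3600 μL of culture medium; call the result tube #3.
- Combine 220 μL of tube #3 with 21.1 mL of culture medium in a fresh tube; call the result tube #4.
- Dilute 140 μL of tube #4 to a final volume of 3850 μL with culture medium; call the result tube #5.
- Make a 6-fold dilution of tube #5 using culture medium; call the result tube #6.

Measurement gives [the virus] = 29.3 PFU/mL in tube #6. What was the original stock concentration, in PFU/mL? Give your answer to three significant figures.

Step 1: 4 mL + 60 mL = 64 mL total → factor 64/4 = 16
Step 2: 18-fold → factor 18
Step 3: 260 μL + 3600 μL = 3860 μL total → factor 3860/260 = 14.846
Step 4: 220 μL + 21.1 mL = 21320 μL total → factor 21320/220 = 96.909
Step 5: 140 μL brought to 3850 μL → factor 3850/140 = 27.5
Step 6: 6-fold → factor 6
Overall dilution factor = 16 × 18 × 14.846 × 96.909 × 27.5 × 6 = 6.8368 × 10^7
Stock = 29.3 PFU/mL × 6.8368 × 10^7 = 2.00 × 10^9 PFU/mL

2.00 × 10^9 PFU/mL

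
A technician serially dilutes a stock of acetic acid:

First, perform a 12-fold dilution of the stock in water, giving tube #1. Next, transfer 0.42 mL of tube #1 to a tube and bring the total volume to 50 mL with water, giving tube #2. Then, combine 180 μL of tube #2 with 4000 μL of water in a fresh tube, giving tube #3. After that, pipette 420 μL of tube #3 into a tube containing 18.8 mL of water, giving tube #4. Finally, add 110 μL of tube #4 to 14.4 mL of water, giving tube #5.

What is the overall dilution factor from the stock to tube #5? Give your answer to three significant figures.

Step 1: 12-fold → factor 12
Step 2: 0.42 mL brought to 50 mL → factor 50/0.42 = 119.05
Step 3: 180 μL + 4000 μL = 4180 μL total → factor 4180/180 = 23.222
Step 4: 420 μL + 18.8 mL = 19220 μL total → factor 19220/420 = 45.762
Step 5: 110 μL + 14.4 mL = 14510 μL total → factor 14510/110 = 131.91
Overall dilution factor = 12 × 119.05 × 23.222 × 45.762 × 131.91 = 2.0026 × 10^8

2.00 × 10^8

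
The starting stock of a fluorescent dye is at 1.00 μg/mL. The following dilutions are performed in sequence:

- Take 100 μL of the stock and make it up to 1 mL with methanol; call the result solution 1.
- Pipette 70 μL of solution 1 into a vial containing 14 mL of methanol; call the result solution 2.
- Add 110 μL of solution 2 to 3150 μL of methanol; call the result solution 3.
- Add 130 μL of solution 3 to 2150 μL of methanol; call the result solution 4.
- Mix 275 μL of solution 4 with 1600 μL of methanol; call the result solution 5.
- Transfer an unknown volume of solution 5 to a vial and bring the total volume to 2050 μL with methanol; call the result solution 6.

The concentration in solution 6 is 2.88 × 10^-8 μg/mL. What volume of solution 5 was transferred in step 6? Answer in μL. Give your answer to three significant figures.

Step 1: 100 μL brought to 1 mL → factor 1000/100 = 10
Step 2: 70 μL + 14 mL = 14070 μL total → factor 14070/70 = 201
Step 3: 110 μL + 3150 μL = 3260 μL total → factor 3260/110 = 29.636
Step 4: 130 μL + 2150 μL = 2280 μL total → factor 2280/130 = 17.538
Step 5: 275 μL + 1600 μL = 1875 μL total → factor 1875/275 = 6.8182
Step 6: v brought to 2050 μL → factor = 2050 μL/v
Product of known-step factors = 7.1233 × 10^6
Overall factor = 1.00 μg/mL / (2.88 × 10^-8 μg/mL) = 3.4722 × 10^7
Step-6 factor = 3.4722 × 10^7 / 7.1233 × 10^6 = 4.8745
v = 2050 μL / 4.8745 = 421 μL

421 μL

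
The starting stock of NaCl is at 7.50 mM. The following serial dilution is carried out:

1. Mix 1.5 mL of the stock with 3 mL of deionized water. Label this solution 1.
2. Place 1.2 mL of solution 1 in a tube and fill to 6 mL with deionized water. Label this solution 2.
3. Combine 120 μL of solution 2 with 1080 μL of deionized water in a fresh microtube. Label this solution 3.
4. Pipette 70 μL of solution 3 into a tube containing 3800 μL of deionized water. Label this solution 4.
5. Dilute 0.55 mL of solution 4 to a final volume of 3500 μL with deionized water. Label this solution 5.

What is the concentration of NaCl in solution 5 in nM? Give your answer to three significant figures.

Step 1: 1.5 mL + 3 mL = 4.5 mL total → factor 4.5/1.5 = 3
Step 2: 1.2 mL brought to 6 mL → factor 6/1.2 = 5
Step 3: 120 μL + 1080 μL = 1200 μL total → factor 1200/120 = 10
Step 4: 70 μL + 3800 μL = 3870 μL total → factor 3870/70 = 55.286
Step 5: 0.55 mL brought to 3500 μL → factor 3.5/0.55 = 6.3636
Overall dilution factor = 3 × 5 × 10 × 55.286 × 6.3636 = 52773
Final = 7.50 mM / 52773 = 0.0001421 mM = 142 nM

142 nM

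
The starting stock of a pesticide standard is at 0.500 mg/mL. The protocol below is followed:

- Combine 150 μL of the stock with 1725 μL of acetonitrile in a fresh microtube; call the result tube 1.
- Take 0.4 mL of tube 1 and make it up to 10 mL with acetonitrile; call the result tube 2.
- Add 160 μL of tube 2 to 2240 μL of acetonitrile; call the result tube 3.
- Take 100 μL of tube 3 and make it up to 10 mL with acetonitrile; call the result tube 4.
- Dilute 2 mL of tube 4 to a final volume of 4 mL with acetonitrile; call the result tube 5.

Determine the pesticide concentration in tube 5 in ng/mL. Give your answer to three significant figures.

Step 1: 150 μL + 1725 μL = 1875 μL total → factor 1875/150 = 12.5
Step 2: 0.4 mL brought to 10 mL → factor 10/0.4 = 25
Step 3: 160 μL + 2240 μL = 2400 μL total → factor 2400/160 = 15
Step 4: 100 μL brought to 10 mL → factor 10000/100 = 100
Step 5: 2 mL brought to 4 mL → factor 4/2 = 2
Overall dilution factor = 12.5 × 25 × 15 × 100 × 2 = 9.375 × 10^5
Final = 0.500 mg/mL / 9.375 × 10^5 = 5.333 × 10^-7 mg/mL = 0.533 ng/mL

0.533 ng/mL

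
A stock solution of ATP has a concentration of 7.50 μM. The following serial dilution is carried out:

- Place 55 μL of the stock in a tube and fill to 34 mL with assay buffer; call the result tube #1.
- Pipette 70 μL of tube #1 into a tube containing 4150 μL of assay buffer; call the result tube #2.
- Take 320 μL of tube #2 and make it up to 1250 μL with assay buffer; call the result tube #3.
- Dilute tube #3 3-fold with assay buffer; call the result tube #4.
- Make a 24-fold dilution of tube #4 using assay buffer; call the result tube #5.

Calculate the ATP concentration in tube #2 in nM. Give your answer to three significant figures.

0.201 nM

Step 1: 55 μL brought to 34 mL → factor 34000/55 = 618.18
Step 2: 70 μL + 4150 μL = 4220 μL total → factor 4220/70 = 60.286
Dilution factor through tube #2 = 618.18 × 60.286 = 37268
[tube #2] = 7.50 μM / 37268 = 0.0002012 μM = 0.201 nM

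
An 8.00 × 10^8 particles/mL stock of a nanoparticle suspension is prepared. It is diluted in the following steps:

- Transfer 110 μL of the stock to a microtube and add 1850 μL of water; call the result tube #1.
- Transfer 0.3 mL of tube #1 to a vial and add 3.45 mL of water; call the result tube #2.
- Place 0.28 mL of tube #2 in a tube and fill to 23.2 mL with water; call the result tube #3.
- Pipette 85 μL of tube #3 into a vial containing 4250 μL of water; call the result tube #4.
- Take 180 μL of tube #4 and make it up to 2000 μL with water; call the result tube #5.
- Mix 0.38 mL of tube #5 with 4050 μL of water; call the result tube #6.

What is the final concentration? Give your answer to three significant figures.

6.56 particles/mL

Step 1: 110 μL + 1850 μL = 1960 μL total → factor 1960/110 = 17.818
Step 2: 0.3 mL + 3.45 mL = 3.75 mL total → factor 3.75/0.3 = 12.5
Step 3: 0.28 mL brought to 23.2 mL → factor 23.2/0.28 = 82.857
Step 4: 85 μL + 4250 μL = 4335 μL total → factor 4335/85 = 51
Step 5: 180 μL brought to 2000 μL → factor 2000/180 = 11.111
Step 6: 0.38 mL + 4050 μL = 4.43 mL total → factor 4.43/0.38 = 11.658
Overall dilution factor = 17.818 × 12.5 × 82.857 × 51 × 11.111 × 11.658 = 1.2191 × 10^8
Final = 8.00 × 10^8 particles/mL / 1.2191 × 10^8 = 6.56 particles/mL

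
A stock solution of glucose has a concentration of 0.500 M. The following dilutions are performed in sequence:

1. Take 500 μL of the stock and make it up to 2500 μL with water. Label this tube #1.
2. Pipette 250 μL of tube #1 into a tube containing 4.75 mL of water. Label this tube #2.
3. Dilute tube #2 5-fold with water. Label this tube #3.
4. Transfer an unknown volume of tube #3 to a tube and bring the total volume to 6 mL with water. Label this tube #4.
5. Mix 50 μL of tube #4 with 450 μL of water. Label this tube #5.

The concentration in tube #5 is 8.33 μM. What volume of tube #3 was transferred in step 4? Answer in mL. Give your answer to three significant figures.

Step 1: 500 μL brought to 2500 μL → factor 2500/500 = 5
Step 2: 250 μL + 4.75 mL = 5000 μL total → factor 5000/250 = 20
Step 3: 5-fold → factor 5
Step 4: v brought to 6 mL → factor = 6 mL/v
Step 5: 50 μL + 450 μL = 500 μL total → factor 500/50 = 10
Product of known-step factors = 5000
Overall factor = 0.500 M / (8.33 μM) = 60024
Step-4 factor = 60024 / 5000 = 12.005
v = 6 mL / 12.005 = 0.500 mL

0.500 mL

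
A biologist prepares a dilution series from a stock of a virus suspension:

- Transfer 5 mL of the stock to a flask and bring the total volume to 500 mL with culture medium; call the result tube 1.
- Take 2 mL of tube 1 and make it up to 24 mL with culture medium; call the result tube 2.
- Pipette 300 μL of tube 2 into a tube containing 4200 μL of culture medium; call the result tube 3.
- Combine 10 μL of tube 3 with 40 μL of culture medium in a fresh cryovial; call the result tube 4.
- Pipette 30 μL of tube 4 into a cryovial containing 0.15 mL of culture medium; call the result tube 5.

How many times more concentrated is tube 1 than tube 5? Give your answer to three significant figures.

5.40 × 10^3

Step 1: 5 mL brought to 500 mL → factor 500/5 = 100
Step 2: 2 mL brought to 24 mL → factor 24/2 = 12
Step 3: 300 μL + 4200 μL = 4500 μL total → factor 4500/300 = 15
Step 4: 10 μL + 40 μL = 50 μL total → factor 50/10 = 5
Step 5: 30 μL + 0.15 mL = 180 μL total → factor 180/30 = 6
Dilution factor to tube 1 = 100; to tube 5 = 5.4 × 10^5
[tube 1]/[tube 5] = (factor to tube 5)/(factor to tube 1) = 5.4 × 10^5/100 = 5.40 × 10^3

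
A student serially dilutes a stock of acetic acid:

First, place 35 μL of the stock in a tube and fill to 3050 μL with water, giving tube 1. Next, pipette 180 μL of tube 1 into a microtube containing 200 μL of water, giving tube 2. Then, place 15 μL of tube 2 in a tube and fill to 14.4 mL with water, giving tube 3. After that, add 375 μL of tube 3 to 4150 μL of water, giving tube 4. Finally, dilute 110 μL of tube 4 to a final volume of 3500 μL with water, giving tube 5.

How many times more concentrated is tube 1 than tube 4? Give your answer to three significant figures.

Step 1: 35 μL brought to 3050 μL → factor 3050/35 = 87.143
Step 2: 180 μL + 200 μL = 380 μL total → factor 380/180 = 2.1111
Step 3: 15 μL brought to 14.4 mL → factor 14400/15 = 960
Step 4: 375 μL + 4150 μL = 4525 μL total → factor 4525/375 = 12.067
Dilution factor to tube 1 = 87.143; to tube 4 = 2.1311 × 10^6
[tube 1]/[tube 4] = (factor to tube 4)/(factor to tube 1) = 2.1311 × 10^6/87.143 = 2.45 × 10^4

2.45 × 10^4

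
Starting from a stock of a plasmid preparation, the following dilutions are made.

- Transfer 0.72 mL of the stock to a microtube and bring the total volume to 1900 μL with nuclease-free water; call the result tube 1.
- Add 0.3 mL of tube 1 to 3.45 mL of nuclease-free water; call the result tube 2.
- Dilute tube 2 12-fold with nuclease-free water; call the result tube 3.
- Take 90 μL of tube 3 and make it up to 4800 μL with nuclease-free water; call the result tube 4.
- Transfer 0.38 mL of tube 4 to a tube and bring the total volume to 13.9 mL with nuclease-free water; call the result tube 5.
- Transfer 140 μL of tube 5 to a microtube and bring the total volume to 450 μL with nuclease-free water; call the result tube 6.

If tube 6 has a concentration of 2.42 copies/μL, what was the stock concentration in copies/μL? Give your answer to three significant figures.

6.01 × 10^6 copies/μL

Step 1: 0.72 mL brought to 1900 μL → factor 1.9/0.72 = 2.6389
Step 2: 0.3 mL + 3.45 mL = 3.75 mL total → factor 3.75/0.3 = 12.5
Step 3: 12-fold → factor 12
Step 4: 90 μL brought to 4800 μL → factor 4800/90 = 53.333
Step 5: 0.38 mL brought to 13.9 mL → factor 13.9/0.38 = 36.579
Step 6: 140 μL brought to 450 μL → factor 450/140 = 3.2143
Overall dilution factor = 2.6389 × 12.5 × 12 × 53.333 × 36.579 × 3.2143 = 2.4821 × 10^6
Stock = 2.42 copies/μL × 2.4821 × 10^6 = 6.01 × 10^6 copies/μL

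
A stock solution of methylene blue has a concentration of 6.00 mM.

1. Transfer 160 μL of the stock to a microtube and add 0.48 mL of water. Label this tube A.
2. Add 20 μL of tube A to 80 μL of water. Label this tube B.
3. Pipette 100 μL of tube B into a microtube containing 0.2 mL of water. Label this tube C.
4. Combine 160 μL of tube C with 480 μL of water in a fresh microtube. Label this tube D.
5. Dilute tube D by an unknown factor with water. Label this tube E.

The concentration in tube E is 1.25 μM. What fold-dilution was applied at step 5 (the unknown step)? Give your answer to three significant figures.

20.0-fold

Step 1: 160 μL + 0.48 mL = 640 μL total → factor 640/160 = 4
Step 2: 20 μL + 80 μL = 100 μL total → factor 100/20 = 5
Step 3: 100 μL + 0.2 mL = 300 μL total → factor 300/100 = 3
Step 4: 160 μL + 480 μL = 640 μL total → factor 640/160 = 4
Step 5: unknown factor x
Product of known-step factors = 240
Overall factor = 6.00 mM / (1.25 μM) = 4800
x = 4800 / 240 = 20.0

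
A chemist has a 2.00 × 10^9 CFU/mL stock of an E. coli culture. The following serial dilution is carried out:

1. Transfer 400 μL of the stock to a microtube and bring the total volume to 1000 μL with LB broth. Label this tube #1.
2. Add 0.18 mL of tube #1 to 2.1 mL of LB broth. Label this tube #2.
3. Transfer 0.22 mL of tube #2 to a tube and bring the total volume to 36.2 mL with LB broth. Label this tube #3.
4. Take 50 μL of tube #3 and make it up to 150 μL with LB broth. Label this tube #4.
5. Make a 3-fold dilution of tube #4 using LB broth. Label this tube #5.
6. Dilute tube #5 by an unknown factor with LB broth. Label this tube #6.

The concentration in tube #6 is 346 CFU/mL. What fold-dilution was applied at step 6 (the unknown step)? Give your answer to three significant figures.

123-fold

Step 1: 400 μL brought to 1000 μL → factor 1000/400 = 2.5
Step 2: 0.18 mL + 2.1 mL = 2.28 mL total → factor 2.28/0.18 = 12.667
Step 3: 0.22 mL brought to 36.2 mL → factor 36.2/0.22 = 164.55
Step 4: 50 μL brought to 150 μL → factor 150/50 = 3
Step 5: 3-fold → factor 3
Step 6: unknown factor x
Product of known-step factors = 46895
Overall factor = 2.00 × 10^9 CFU/mL / (346 CFU/mL) = 5.7803 × 10^6
x = 5.7803 × 10^6 / 46895 = 123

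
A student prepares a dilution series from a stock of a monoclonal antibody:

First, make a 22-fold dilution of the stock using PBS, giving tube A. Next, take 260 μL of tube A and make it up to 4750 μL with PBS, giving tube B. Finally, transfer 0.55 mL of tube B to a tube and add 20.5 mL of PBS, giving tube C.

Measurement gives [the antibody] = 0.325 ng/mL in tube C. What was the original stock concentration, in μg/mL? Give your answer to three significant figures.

Step 1: 22-fold → factor 22
Step 2: 260 μL brought to 4750 μL → factor 4750/260 = 18.269
Step 3: 0.55 mL + 20.5 mL = 21.05 mL total → factor 21.05/0.55 = 38.273
Overall dilution factor = 22 × 18.269 × 38.273 = 15383
Stock = 0.325 ng/mL × 15383 = 4999 ng/mL = 5.00 μg/mL

5.00 μg/mL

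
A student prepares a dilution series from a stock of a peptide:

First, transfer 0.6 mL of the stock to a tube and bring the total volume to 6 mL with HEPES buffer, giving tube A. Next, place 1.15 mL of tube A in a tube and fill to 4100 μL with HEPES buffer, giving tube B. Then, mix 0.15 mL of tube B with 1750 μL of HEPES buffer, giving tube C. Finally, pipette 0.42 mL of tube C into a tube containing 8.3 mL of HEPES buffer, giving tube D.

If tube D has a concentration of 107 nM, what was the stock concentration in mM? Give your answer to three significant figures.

Step 1: 0.6 mL brought to 6 mL → factor 6/0.6 = 10
Step 2: 1.15 mL brought to 4100 μL → factor 4.1/1.15 = 3.5652
Step 3: 0.15 mL + 1750 μL = 1.9 mL total → factor 1.9/0.15 = 12.667
Step 4: 0.42 mL + 8.3 mL = 8.72 mL total → factor 8.72/0.42 = 20.762
Overall dilution factor = 10 × 3.5652 × 12.667 × 20.762 = 9376
Stock = 107 nM × 9376 = 1.003 × 10^6 nM = 1.00 mM

1.00 mM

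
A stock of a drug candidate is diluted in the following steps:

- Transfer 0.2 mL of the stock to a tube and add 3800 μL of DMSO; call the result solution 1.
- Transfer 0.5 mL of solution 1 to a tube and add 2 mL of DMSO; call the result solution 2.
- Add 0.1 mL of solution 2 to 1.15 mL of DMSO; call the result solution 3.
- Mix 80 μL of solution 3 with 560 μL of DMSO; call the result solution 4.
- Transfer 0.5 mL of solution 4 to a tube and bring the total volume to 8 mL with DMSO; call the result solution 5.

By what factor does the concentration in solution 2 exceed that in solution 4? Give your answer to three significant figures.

100

Step 1: 0.2 mL + 3800 μL = 4 mL total → factor 4/0.2 = 20
Step 2: 0.5 mL + 2 mL = 2.5 mL total → factor 2.5/0.5 = 5
Step 3: 0.1 mL + 1.15 mL = 1.25 mL total → factor 1.25/0.1 = 12.5
Step 4: 80 μL + 560 μL = 640 μL total → factor 640/80 = 8
Dilution factor to solution 2 = 100; to solution 4 = 10000
[solution 2]/[solution 4] = (factor to solution 4)/(factor to solution 2) = 10000/100 = 100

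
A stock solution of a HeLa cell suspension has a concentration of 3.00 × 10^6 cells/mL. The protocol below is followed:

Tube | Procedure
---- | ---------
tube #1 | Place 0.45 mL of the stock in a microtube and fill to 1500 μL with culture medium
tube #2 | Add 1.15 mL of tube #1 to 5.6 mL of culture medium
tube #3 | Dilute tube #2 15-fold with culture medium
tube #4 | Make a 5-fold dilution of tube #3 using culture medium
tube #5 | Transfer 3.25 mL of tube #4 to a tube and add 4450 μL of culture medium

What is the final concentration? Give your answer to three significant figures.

Step 1: 0.45 mL brought to 1500 μL → factor 1.5/0.45 = 3.3333
Step 2: 1.15 mL + 5.6 mL = 6.75 mL total → factor 6.75/1.15 = 5.8696
Step 3: 15-fold → factor 15
Step 4: 5-fold → factor 5
Step 5: 3.25 mL + 4450 μL = 7.7 mL total → factor 7.7/3.25 = 2.3692
Overall dilution factor = 3.3333 × 5.8696 × 15 × 5 × 2.3692 = 3476.6
Final = 3.00 × 10^6 cells/mL / 3476.6 = 863 cells/mL

863 cells/mL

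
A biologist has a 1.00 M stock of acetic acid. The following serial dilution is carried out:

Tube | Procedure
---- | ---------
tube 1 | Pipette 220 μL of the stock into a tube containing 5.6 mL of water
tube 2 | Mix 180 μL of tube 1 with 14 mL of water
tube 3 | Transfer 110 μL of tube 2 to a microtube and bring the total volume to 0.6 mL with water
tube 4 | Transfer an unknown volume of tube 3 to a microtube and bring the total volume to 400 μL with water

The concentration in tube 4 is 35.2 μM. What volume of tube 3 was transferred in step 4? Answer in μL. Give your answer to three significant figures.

Step 1: 220 μL + 5.6 mL = 5820 μL total → factor 5820/220 = 26.455
Step 2: 180 μL + 14 mL = 14180 μL total → factor 14180/180 = 78.778
Step 3: 110 μL brought to 0.6 mL → factor 600/110 = 5.4545
Step 4: v brought to 400 μL → factor = 400 μL/v
Product of known-step factors = 11367
Overall factor = 1.00 M / (35.2 μM) = 28409
Step-4 factor = 28409 / 11367 = 2.4992
v = 400 μL / 2.4992 = 160 μL

160 μL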